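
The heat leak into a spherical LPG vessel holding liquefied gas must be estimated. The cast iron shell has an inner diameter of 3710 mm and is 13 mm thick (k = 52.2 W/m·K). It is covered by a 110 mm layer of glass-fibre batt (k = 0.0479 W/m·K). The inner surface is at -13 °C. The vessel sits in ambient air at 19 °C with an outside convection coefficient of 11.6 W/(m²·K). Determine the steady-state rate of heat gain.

Q ≈ 625 W

For a spherical shell R = (1/r₁ − 1/r₂)/(4πk); film R = 1/(h·4πr²). In series:
R_cast iron shell = (1/1.855 − 1/1.868)/(4π×52.2) = 5.719×10^-6 K/W
R_glass-fibre batt = (1/1.868 − 1/1.978)/(4π×0.0479) = 0.04946 K/W
R_outer film = 1/(h·4πr_o²) = 1/(11.6×4π×1.978²) = 0.001753 K/W
R_total = 0.05122 K/W
Q = ΔT/R_total = 32/0.05122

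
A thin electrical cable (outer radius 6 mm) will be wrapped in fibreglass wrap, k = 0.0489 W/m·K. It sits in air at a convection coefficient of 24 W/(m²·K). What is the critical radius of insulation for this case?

For a cylinder r_cr = k/h = 0.0489/24
r_cr = 2.04 mm; since the bare radius (6 mm) is above r_cr, any added insulation will reduce heat loss.

r_cr ≈ 2.04 mm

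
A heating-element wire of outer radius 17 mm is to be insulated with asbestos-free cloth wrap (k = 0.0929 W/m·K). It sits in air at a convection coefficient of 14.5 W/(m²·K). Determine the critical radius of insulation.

r_cr ≈ 6.41 mm

For a cylinder r_cr = k/h = 0.0929/14.5
r_cr = 6.41 mm; since the bare radius (17 mm) is above r_cr, any added insulation will reduce heat loss.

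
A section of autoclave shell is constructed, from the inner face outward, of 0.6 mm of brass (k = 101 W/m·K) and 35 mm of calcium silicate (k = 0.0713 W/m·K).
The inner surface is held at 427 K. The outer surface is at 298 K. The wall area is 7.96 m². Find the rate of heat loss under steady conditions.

Treating each layer as a thermal resistance in series:
R_brass = L/(kA) = 0.0006/(101×7.96) = 7.463×10^-7 K/W
R_calcium silicate = L/(kA) = 0.035/(0.0713×7.96) = 0.06167 K/W
R_total = 0.06167 K/W
Q = ΔT / R_total = 129 / 0.06167

Q ≈ 2090 W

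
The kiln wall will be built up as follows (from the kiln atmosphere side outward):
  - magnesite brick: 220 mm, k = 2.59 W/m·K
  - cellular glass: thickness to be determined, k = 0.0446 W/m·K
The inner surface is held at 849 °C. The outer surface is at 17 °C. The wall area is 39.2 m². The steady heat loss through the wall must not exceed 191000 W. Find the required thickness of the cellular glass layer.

L ≈ 3.83 mm

Using the resistance-network approach (series):
R_magnesite brick = L/(kA) = 0.22/(2.59×39.2) = 0.002167 K/W
Sum of the known resistances R_other = 0.002167 K/W
Required total resistance R_tot = ΔT/Q_allow = 832/191000 = 0.004356 K/W
R_cellular glass = R_tot − R_other = 0.002189 K/W
L = R·k·A = 0.002189×0.0446×39.2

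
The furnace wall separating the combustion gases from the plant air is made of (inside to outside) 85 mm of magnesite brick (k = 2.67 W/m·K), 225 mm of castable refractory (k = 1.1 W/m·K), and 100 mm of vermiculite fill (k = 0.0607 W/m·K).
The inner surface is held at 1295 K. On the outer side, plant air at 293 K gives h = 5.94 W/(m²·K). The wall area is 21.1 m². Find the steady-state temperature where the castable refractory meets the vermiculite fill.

T ≈ 1180 K

Treating each layer as a thermal resistance in series:
R_magnesite brick = L/(kA) = 0.085/(2.67×21.1) = 0.001509 K/W
R_castable refractory = L/(kA) = 0.225/(1.1×21.1) = 0.009694 K/W
R_vermiculite fill = L/(kA) = 0.1/(0.0607×21.1) = 0.07808 K/W
R_outer film = 1/(h_o·A) = 1/(5.94×21.1) = 0.007979 K/W
R_total = 0.09726 K/W;  Q = ΔT/R_total = 1002/0.09726 = 10300 W
T_interface = T_inner − Q·ΣR(inner→interface) = 1295 − 10300×0.0112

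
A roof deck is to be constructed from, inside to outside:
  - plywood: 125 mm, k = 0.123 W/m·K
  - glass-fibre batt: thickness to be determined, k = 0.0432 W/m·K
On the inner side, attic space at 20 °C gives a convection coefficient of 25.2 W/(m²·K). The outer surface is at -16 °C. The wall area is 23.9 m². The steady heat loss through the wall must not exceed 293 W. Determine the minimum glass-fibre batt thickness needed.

L ≈ 81.2 mm

Thermal resistances in series:
R_inner film = 1/(h_i·A) = 1/(25.2×23.9) = 0.00166 K/W
R_plywood = L/(kA) = 0.125/(0.123×23.9) = 0.04252 K/W
Sum of the known resistances R_other = 0.04418 K/W
Required total resistance R_tot = ΔT/Q_allow = 36/293 = 0.1229 K/W
R_glass-fibre batt = R_tot − R_other = 0.07869 K/W
L = R·k·A = 0.07869×0.0432×23.9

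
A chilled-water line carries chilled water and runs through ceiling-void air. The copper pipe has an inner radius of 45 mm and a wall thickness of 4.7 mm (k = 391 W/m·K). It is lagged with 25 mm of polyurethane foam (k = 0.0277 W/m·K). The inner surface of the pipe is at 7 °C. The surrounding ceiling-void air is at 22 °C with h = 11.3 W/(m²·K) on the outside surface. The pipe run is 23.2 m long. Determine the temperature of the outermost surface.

T ≈ 20.9 °C

Per-layer cylindrical resistances, series-summed:
R_copper pipe wall = ln(49.7/45)/(2π×391×23.2) = 1.743×10^-6 K/W
R_polyurethane foam = ln(74.7/49.7)/(2π×0.0277×23.2) = 0.1009 K/W
R_outer film = 1/(h_o·2πr_oL) = 1/(11.3×2π×0.0747×23.2) = 0.008127 K/W
R_total = 0.109 K/W
Q = ΔT/R_total = 15/0.109
Q = 138 W
T_interface = T_inner + Q·ΣR(inner→interface) = 7 + 138×0.1009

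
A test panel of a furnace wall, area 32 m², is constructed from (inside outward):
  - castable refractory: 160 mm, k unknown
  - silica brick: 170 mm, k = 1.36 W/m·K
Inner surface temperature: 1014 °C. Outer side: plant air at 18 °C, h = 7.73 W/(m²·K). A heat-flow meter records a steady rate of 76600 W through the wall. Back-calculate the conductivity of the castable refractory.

k ≈ 0.989 W/(m·K)

Treating each layer as a thermal resistance in series:
R_silica brick = L/(kA) = 0.17/(1.36×32) = 0.003906 K/W
R_outer film = 1/(h_o·A) = 1/(7.73×32) = 0.004043 K/W
Sum of known resistances R_other = 0.007949 K/W
Total R = ΔT/Q = 996/76600 = 0.013 K/W
R_castable refractory = R_total − R_other = 0.005054 K/W
k = L/(R·A) = 0.16/(0.005054×32)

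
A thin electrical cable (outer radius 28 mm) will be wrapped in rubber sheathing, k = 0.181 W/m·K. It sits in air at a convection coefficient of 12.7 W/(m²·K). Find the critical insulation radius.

For a cylinder r_cr = k/h = 0.181/12.7
r_cr = 14.3 mm; since the bare radius (28 mm) is above r_cr, any added insulation will reduce heat loss.

r_cr ≈ 14.3 mm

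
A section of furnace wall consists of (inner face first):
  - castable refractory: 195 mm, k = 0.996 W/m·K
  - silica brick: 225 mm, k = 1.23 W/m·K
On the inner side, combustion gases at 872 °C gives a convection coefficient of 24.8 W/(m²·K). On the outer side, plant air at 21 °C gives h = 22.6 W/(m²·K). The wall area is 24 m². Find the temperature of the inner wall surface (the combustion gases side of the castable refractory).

Series thermal resistances:
R_inner film = 1/(h_i·A) = 1/(24.8×24) = 0.00168 K/W
R_castable refractory = L/(kA) = 0.195/(0.996×24) = 0.008158 K/W
R_silica brick = L/(kA) = 0.225/(1.23×24) = 0.007622 K/W
R_outer film = 1/(h_o·A) = 1/(22.6×24) = 0.001844 K/W
R_total = 0.0193 K/W;  Q = ΔT/R_total = 851/0.0193 = 44090 W
T_interface = T_inner − Q·ΣR(inner→interface) = 872 − 44100×0.00168

T ≈ 798 °C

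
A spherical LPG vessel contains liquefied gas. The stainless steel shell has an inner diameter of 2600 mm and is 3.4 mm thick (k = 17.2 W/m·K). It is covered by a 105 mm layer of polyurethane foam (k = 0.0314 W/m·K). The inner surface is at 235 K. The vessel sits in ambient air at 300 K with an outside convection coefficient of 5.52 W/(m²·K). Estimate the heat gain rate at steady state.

Q ≈ 427 W

Radial (spherical) resistances in series:
R_stainless steel shell = (1/1.3 − 1/1.3034)/(4π×17.2) = 9.284×10^-6 K/W
R_polyurethane foam = (1/1.3034 − 1/1.4084)/(4π×0.0314) = 0.145 K/W
R_outer film = 1/(h·4πr_o²) = 1/(5.52×4π×1.4084²) = 0.007268 K/W
R_total = 0.1522 K/W
Q = ΔT/R_total = 65/0.1522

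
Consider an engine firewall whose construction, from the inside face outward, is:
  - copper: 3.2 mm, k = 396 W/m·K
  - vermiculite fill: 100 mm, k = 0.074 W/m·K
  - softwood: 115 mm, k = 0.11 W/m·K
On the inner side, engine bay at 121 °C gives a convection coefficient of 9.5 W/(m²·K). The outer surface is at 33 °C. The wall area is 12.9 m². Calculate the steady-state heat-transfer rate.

Q ≈ 454 W

Thermal resistances in series:
R_inner film = 1/(h_i·A) = 1/(9.5×12.9) = 0.00816 K/W
R_copper = L/(kA) = 0.0032/(396×12.9) = 6.264×10^-7 K/W
R_vermiculite fill = L/(kA) = 0.1/(0.074×12.9) = 0.1048 K/W
R_softwood = L/(kA) = 0.115/(0.11×12.9) = 0.08104 K/W
R_total = 0.194 K/W
Q = ΔT / R_total = 88 / 0.194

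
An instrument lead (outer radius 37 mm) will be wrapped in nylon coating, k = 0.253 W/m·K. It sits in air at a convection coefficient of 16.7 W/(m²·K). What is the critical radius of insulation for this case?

For a cylinder r_cr = k/h = 0.253/16.7
r_cr = 15.1 mm; since the bare radius (37 mm) is above r_cr, any added insulation will reduce heat loss.

r_cr ≈ 15.1 mm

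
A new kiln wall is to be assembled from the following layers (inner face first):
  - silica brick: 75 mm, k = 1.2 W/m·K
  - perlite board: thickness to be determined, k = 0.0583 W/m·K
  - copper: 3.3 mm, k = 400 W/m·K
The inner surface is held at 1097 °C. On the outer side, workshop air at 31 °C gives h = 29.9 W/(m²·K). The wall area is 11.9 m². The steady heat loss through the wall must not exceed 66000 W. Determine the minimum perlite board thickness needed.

L ≈ 5.61 mm

Thermal resistances in series:
R_silica brick = L/(kA) = 0.075/(1.2×11.9) = 0.005252 K/W
R_copper = L/(kA) = 0.0033/(400×11.9) = 6.933×10^-7 K/W
R_outer film = 1/(h_o·A) = 1/(29.9×11.9) = 0.00281 K/W
Sum of the known resistances R_other = 0.008063 K/W
Required total resistance R_tot = ΔT/Q_allow = 1066/66000 = 0.01615 K/W
R_perlite board = R_tot − R_other = 0.008088 K/W
L = R·k·A = 0.008088×0.0583×11.9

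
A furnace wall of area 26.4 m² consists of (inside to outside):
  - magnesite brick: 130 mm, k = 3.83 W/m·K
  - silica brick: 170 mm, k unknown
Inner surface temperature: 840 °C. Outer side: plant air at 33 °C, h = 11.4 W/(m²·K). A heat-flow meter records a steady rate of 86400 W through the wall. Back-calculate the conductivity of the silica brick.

k ≈ 1.36 W/(m·K)

Treating each layer as a thermal resistance in series:
R_magnesite brick = L/(kA) = 0.13/(3.83×26.4) = 0.001286 K/W
R_outer film = 1/(h_o·A) = 1/(11.4×26.4) = 0.003323 K/W
Sum of known resistances R_other = 0.004608 K/W
Total R = ΔT/Q = 807/86400 = 0.00934 K/W
R_silica brick = R_total − R_other = 0.004732 K/W
k = L/(R·A) = 0.17/(0.004732×26.4)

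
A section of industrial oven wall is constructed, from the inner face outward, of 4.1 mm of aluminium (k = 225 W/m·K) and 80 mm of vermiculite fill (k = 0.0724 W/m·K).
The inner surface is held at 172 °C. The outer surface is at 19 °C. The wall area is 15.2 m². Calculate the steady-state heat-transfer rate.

Q ≈ 2100 W

Thermal resistances in series:
R_aluminium = L/(kA) = 0.0041/(225×15.2) = 1.199×10^-6 K/W
R_vermiculite fill = L/(kA) = 0.08/(0.0724×15.2) = 0.0727 K/W
R_total = 0.0727 K/W
Q = ΔT / R_total = 153 / 0.0727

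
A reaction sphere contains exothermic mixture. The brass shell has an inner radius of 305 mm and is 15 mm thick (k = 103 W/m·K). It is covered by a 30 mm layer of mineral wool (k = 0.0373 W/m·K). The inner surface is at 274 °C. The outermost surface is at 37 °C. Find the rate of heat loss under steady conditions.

Radial (spherical) resistances in series:
R_brass shell = (1/0.305 − 1/0.32)/(4π×103) = 1.187×10^-4 K/W
R_mineral wool = (1/0.32 − 1/0.35)/(4π×0.0373) = 0.5715 K/W
R_total = 0.5716 K/W
Q = ΔT/R_total = 237/0.5716

Q ≈ 415 W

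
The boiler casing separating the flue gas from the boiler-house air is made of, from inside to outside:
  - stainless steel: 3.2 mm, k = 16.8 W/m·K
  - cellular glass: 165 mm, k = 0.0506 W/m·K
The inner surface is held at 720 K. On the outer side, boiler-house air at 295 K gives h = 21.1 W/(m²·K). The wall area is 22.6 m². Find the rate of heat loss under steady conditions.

Using the resistance-network approach (series):
R_stainless steel = L/(kA) = 0.0032/(16.8×22.6) = 8.428×10^-6 K/W
R_cellular glass = L/(kA) = 0.165/(0.0506×22.6) = 0.1443 K/W
R_outer film = 1/(h_o·A) = 1/(21.1×22.6) = 0.002097 K/W
R_total = 0.1464 K/W
Q = ΔT / R_total = 425 / 0.1464

Q ≈ 2900 W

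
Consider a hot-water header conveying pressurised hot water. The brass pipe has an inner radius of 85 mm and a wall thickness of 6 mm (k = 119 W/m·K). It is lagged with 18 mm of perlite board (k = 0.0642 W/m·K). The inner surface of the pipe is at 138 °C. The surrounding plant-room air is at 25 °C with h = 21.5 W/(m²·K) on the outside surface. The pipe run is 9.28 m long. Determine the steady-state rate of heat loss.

Treating each annulus and film as a series resistance:
R_brass pipe wall = ln(91/85)/(2π×119×9.28) = 9.83×10^-6 K/W
R_perlite board = ln(109/91)/(2π×0.0642×9.28) = 0.04822 K/W
R_outer film = 1/(h_o·2πr_oL) = 1/(21.5×2π×0.109×9.28) = 0.007318 K/W
R_total = 0.05554 K/W
Q = ΔT/R_total = 113/0.05554

Q ≈ 2030 W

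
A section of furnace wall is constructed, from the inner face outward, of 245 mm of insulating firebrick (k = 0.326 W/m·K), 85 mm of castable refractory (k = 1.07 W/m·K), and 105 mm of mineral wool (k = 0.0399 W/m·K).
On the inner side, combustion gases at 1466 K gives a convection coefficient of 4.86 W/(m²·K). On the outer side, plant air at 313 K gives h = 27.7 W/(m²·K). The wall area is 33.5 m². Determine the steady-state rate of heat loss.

Model the wall as resistances in series:
R_inner film = 1/(h_i·A) = 1/(4.86×33.5) = 0.006142 K/W
R_insulating firebrick = L/(kA) = 0.245/(0.326×33.5) = 0.02243 K/W
R_castable refractory = L/(kA) = 0.085/(1.07×33.5) = 0.002371 K/W
R_mineral wool = L/(kA) = 0.105/(0.0399×33.5) = 0.07855 K/W
R_outer film = 1/(h_o·A) = 1/(27.7×33.5) = 0.001078 K/W
R_total = 0.1106 K/W
Q = ΔT / R_total = 1153 / 0.1106

Q ≈ 10400 W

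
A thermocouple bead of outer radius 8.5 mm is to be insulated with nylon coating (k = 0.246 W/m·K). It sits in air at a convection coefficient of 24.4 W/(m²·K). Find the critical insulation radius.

r_cr ≈ 20.2 mm

For a sphere r_cr = 2k/h = 2×0.246/24.4
r_cr = 20.2 mm; since the bare radius (8.5 mm) is below r_cr, adding a thin layer of insulation will *increase* heat loss.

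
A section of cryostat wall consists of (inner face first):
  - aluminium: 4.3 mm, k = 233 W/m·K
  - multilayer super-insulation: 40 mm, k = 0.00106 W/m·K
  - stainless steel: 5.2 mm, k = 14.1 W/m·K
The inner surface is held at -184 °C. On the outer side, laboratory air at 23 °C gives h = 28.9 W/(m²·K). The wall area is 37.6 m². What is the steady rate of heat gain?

Q ≈ 206 W

Thermal resistances in series:
R_aluminium = L/(kA) = 0.0043/(233×37.6) = 4.908×10^-7 K/W
R_multilayer super-insulation = L/(kA) = 0.04/(0.00106×37.6) = 1.004 K/W
R_stainless steel = L/(kA) = 0.0052/(14.1×37.6) = 9.808×10^-6 K/W
R_outer film = 1/(h_o·A) = 1/(28.9×37.6) = 9.203×10^-4 K/W
R_total = 1.005 K/W
Q = ΔT / R_total = 207 / 1.005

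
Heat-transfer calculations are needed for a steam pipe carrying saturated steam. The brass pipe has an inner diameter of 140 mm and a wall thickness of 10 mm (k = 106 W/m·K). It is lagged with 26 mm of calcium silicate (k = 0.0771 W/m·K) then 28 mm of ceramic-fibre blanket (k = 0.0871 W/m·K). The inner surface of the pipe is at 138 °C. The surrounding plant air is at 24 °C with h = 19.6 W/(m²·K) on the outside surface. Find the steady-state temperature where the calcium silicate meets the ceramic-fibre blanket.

T ≈ 76.1 °C

Per-layer cylindrical resistances, series-summed:
R_brass pipe wall = ln(80/70)/(2π×106×1) = 2.005×10^-4 K/W
R_calcium silicate = ln(106/80)/(2π×0.0771×1) = 0.5809 K/W
R_ceramic-fibre blanket = ln(134/106)/(2π×0.0871×1) = 0.4283 K/W
R_outer film = 1/(h_o·2πr_oL) = 1/(19.6×2π×0.134×1) = 0.0606 K/W
R_total = 1.07 K/W
Q = ΔT/R_total = 114/1.07
Q = 107 W/m
T_interface = T_inner − Q·ΣR(inner→interface) = 138 − 107×0.5811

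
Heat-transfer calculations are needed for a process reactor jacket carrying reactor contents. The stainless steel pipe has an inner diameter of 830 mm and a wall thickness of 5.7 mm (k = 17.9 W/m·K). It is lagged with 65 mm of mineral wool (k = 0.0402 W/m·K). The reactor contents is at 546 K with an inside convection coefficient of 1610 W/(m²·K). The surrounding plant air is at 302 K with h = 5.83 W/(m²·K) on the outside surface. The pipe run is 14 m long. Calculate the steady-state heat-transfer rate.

Q ≈ 5460 W

Per-layer cylindrical resistances, series-summed:
R_inner film = 1/(h_i·2πr₁L) = 1/(1610×2π×0.415×14) = 1.701×10^-5 K/W
R_stainless steel pipe wall = ln(420.7/415)/(2π×17.9×14) = 8.664×10^-6 K/W
R_mineral wool = ln(485.7/420.7)/(2π×0.0402×14) = 0.04063 K/W
R_outer film = 1/(h_o·2πr_oL) = 1/(5.83×2π×0.4857×14) = 0.004015 K/W
R_total = 0.04467 K/W
Q = ΔT/R_total = 244/0.04467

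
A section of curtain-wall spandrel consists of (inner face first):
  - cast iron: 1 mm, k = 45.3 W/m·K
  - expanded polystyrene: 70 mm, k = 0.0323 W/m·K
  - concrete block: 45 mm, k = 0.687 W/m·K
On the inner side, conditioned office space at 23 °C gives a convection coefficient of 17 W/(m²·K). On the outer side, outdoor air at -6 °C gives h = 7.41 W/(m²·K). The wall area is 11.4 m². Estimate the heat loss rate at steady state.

Q ≈ 136 W

Using the resistance-network approach (series):
R_inner film = 1/(h_i·A) = 1/(17×11.4) = 0.00516 K/W
R_cast iron = L/(kA) = 0.001/(45.3×11.4) = 1.936×10^-6 K/W
R_expanded polystyrene = L/(kA) = 0.07/(0.0323×11.4) = 0.1901 K/W
R_concrete block = L/(kA) = 0.045/(0.687×11.4) = 0.005746 K/W
R_outer film = 1/(h_o·A) = 1/(7.41×11.4) = 0.01184 K/W
R_total = 0.2128 K/W
Q = ΔT / R_total = 29 / 0.2128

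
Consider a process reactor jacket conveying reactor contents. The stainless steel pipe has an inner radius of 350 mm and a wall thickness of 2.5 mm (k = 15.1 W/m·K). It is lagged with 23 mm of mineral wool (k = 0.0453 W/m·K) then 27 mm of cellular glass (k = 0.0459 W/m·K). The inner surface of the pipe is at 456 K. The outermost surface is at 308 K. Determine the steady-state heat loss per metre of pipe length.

q′ ≈ 320 W/m

Treating each annulus and film as a series resistance:
R_stainless steel pipe wall = ln(352.5/350)/(2π×15.1×1) = 7.502×10^-5 K/W
R_mineral wool = ln(375.5/352.5)/(2π×0.0453×1) = 0.2221 K/W
R_cellular glass = ln(402.5/375.5)/(2π×0.0459×1) = 0.2408 K/W
R_total = 0.4629 K/W
Q = ΔT/R_total = 148/0.4629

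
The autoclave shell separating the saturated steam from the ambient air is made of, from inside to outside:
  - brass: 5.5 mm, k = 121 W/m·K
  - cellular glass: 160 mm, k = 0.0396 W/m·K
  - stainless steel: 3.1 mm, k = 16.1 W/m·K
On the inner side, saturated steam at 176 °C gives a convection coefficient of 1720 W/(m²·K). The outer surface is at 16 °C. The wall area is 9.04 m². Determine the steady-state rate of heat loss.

Q ≈ 358 W

Thermal resistances in series:
R_inner film = 1/(h_i·A) = 1/(1720×9.04) = 6.431×10^-5 K/W
R_brass = L/(kA) = 0.0055/(121×9.04) = 5.028×10^-6 K/W
R_cellular glass = L/(kA) = 0.16/(0.0396×9.04) = 0.4469 K/W
R_stainless steel = L/(kA) = 0.0031/(16.1×9.04) = 2.13×10^-5 K/W
R_total = 0.447 K/W
Q = ΔT / R_total = 160 / 0.447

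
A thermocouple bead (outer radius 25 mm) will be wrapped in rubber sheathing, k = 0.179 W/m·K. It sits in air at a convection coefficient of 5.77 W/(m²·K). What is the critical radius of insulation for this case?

r_cr ≈ 62 mm

For a sphere r_cr = 2k/h = 2×0.179/5.77
r_cr = 62 mm; since the bare radius (25 mm) is below r_cr, adding a thin layer of insulation will *increase* heat loss.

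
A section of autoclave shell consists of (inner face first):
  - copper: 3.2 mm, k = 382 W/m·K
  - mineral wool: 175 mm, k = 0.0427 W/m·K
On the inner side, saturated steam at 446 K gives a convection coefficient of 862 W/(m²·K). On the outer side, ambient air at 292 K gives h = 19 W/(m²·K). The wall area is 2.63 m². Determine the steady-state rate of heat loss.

Series thermal resistances:
R_inner film = 1/(h_i·A) = 1/(862×2.63) = 4.411×10^-4 K/W
R_copper = L/(kA) = 0.0032/(382×2.63) = 3.185×10^-6 K/W
R_mineral wool = L/(kA) = 0.175/(0.0427×2.63) = 1.558 K/W
R_outer film = 1/(h_o·A) = 1/(19×2.63) = 0.02001 K/W
R_total = 1.579 K/W
Q = ΔT / R_total = 154 / 1.579

Q ≈ 97.5 W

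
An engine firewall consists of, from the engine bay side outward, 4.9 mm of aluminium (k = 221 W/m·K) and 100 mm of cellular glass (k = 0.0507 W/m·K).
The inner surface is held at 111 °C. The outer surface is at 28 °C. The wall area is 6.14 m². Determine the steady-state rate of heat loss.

Q ≈ 258 W

Treating each layer as a thermal resistance in series:
R_aluminium = L/(kA) = 0.0049/(221×6.14) = 3.611×10^-6 K/W
R_cellular glass = L/(kA) = 0.1/(0.0507×6.14) = 0.3212 K/W
R_total = 0.3212 K/W
Q = ΔT / R_total = 83 / 0.3212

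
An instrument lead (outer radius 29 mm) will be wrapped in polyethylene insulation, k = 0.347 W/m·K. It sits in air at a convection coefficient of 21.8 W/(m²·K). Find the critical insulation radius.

r_cr ≈ 15.9 mm

For a cylinder r_cr = k/h = 0.347/21.8
r_cr = 15.9 mm; since the bare radius (29 mm) is above r_cr, any added insulation will reduce heat loss.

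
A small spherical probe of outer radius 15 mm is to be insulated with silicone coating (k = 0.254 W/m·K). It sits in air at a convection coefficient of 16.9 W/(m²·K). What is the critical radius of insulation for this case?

For a sphere r_cr = 2k/h = 2×0.254/16.9
r_cr = 30.1 mm; since the bare radius (15 mm) is below r_cr, adding a thin layer of insulation will *increase* heat loss.

r_cr ≈ 30.1 mm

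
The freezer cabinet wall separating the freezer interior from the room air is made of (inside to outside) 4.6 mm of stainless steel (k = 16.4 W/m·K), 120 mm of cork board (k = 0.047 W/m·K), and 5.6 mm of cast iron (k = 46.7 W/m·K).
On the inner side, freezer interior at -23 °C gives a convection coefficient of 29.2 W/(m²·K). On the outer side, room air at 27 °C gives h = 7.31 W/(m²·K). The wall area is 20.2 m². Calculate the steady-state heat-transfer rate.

Q ≈ 371 W

Series thermal resistances:
R_inner film = 1/(h_i·A) = 1/(29.2×20.2) = 0.001695 K/W
R_stainless steel = L/(kA) = 0.0046/(16.4×20.2) = 1.389×10^-5 K/W
R_cork board = L/(kA) = 0.12/(0.047×20.2) = 0.1264 K/W
R_cast iron = L/(kA) = 0.0056/(46.7×20.2) = 5.936×10^-6 K/W
R_outer film = 1/(h_o·A) = 1/(7.31×20.2) = 0.006772 K/W
R_total = 0.1349 K/W
Q = ΔT / R_total = 50 / 0.1349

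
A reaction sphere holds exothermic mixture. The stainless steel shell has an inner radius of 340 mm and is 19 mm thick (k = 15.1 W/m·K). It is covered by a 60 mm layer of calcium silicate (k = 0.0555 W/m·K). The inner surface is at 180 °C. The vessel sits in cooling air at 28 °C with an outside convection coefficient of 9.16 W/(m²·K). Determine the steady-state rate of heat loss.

Spherical conduction: R = (1/r_in − 1/r_out)/(4πk) per layer; series-sum.
R_stainless steel shell = (1/0.34 − 1/0.359)/(4π×15.1) = 8.203×10^-4 K/W
R_calcium silicate = (1/0.359 − 1/0.419)/(4π×0.0555) = 0.5719 K/W
R_outer film = 1/(h·4πr_o²) = 1/(9.16×4π×0.419²) = 0.04948 K/W
R_total = 0.6222 K/W
Q = ΔT/R_total = 152/0.6222

Q ≈ 244 W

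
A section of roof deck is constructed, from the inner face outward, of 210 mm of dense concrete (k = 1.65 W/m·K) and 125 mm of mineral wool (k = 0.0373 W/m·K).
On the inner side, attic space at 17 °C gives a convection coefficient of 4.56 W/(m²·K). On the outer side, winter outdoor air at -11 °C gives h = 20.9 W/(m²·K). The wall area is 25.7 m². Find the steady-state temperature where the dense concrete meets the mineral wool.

T ≈ 14.4 °C

Using the resistance-network approach (series):
R_inner film = 1/(h_i·A) = 1/(4.56×25.7) = 0.008533 K/W
R_dense concrete = L/(kA) = 0.21/(1.65×25.7) = 0.004952 K/W
R_mineral wool = L/(kA) = 0.125/(0.0373×25.7) = 0.1304 K/W
R_outer film = 1/(h_o·A) = 1/(20.9×25.7) = 0.001862 K/W
R_total = 0.1457 K/W;  Q = ΔT/R_total = 28/0.1457 = 192.1 W
T_interface = T_inner − Q·ΣR(inner→interface) = 17 − 192×0.01349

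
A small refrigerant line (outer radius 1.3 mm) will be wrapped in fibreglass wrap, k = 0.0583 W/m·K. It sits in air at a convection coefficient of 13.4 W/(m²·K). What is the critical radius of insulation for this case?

For a cylinder r_cr = k/h = 0.0583/13.4
r_cr = 4.35 mm; since the bare radius (1.3 mm) is below r_cr, adding a thin layer of insulation will *increase* heat loss.

r_cr ≈ 4.35 mm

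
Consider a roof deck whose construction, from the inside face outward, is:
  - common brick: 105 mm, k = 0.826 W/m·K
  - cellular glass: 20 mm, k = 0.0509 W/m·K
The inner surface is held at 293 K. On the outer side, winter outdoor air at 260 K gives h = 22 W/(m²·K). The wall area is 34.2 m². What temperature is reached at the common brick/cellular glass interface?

Series thermal resistances:
R_common brick = L/(kA) = 0.105/(0.826×34.2) = 0.003717 K/W
R_cellular glass = L/(kA) = 0.02/(0.0509×34.2) = 0.01149 K/W
R_outer film = 1/(h_o·A) = 1/(22×34.2) = 0.001329 K/W
R_total = 0.01654 K/W;  Q = ΔT/R_total = 33/0.01654 = 1996 W
T_interface = T_inner − Q·ΣR(inner→interface) = 293 − 2000×0.003717

T ≈ 286 K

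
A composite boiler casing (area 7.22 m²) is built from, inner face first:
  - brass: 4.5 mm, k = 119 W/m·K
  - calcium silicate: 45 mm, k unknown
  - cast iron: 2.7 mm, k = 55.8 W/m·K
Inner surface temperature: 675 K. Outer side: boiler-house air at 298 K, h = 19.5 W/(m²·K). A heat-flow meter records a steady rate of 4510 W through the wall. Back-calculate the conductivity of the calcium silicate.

k ≈ 0.0815 W/(m·K)

Series thermal resistances:
R_brass = L/(kA) = 0.0045/(119×7.22) = 5.238×10^-6 K/W
R_cast iron = L/(kA) = 0.0027/(55.8×7.22) = 6.702×10^-6 K/W
R_outer film = 1/(h_o·A) = 1/(19.5×7.22) = 0.007103 K/W
Sum of known resistances R_other = 0.007115 K/W
Total R = ΔT/Q = 377/4510 = 0.08359 K/W
R_calcium silicate = R_total − R_other = 0.07648 K/W
k = L/(R·A) = 0.045/(0.07648×7.22)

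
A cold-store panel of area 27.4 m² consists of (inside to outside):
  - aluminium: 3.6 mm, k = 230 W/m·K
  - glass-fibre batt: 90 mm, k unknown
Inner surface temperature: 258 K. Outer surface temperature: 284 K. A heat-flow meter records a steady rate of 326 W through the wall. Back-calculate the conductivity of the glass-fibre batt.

k ≈ 0.0412 W/(m·K)

Series thermal resistances:
R_aluminium = L/(kA) = 0.0036/(230×27.4) = 5.712×10^-7 K/W
Sum of known resistances R_other = 5.712×10^-7 K/W
Total R = ΔT/Q = 26/326 = 0.07975 K/W
R_glass-fibre batt = R_total − R_other = 0.07975 K/W
k = L/(R·A) = 0.09/(0.07975×27.4)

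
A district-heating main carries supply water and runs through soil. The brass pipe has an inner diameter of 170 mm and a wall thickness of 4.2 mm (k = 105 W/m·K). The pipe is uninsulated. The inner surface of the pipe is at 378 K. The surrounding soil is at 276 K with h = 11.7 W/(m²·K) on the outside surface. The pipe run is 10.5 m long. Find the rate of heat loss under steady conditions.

Radial resistances (cylindrical: R_cond = ln(r_o/r_i)/(2πkL), R_conv = 1/(h·2πrL)):
R_brass pipe wall = ln(89.2/85)/(2π×105×10.5) = 6.962×10^-6 K/W
R_outer film = 1/(h_o·2πr_oL) = 1/(11.7×2π×0.0892×10.5) = 0.01452 K/W
R_total = 0.01453 K/W
Q = ΔT/R_total = 102/0.01453

Q ≈ 7020 W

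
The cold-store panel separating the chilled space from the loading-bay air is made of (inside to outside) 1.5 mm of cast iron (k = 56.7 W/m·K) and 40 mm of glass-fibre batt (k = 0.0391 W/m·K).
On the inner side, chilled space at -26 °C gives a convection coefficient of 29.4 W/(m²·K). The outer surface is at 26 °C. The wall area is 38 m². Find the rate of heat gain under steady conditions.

Q ≈ 1870 W

Treating each layer as a thermal resistance in series:
R_inner film = 1/(h_i·A) = 1/(29.4×38) = 8.951×10^-4 K/W
R_cast iron = L/(kA) = 0.0015/(56.7×38) = 6.962×10^-7 K/W
R_glass-fibre batt = L/(kA) = 0.04/(0.0391×38) = 0.02692 K/W
R_total = 0.02782 K/W
Q = ΔT / R_total = 52 / 0.02782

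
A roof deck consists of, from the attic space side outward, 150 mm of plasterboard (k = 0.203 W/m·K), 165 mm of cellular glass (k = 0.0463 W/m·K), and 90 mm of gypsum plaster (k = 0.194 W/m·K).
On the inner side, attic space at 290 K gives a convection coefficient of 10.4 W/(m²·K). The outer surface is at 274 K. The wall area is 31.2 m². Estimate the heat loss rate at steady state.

Thermal resistances in series:
R_inner film = 1/(h_i·A) = 1/(10.4×31.2) = 0.003082 K/W
R_plasterboard = L/(kA) = 0.15/(0.203×31.2) = 0.02368 K/W
R_cellular glass = L/(kA) = 0.165/(0.0463×31.2) = 0.1142 K/W
R_gypsum plaster = L/(kA) = 0.09/(0.194×31.2) = 0.01487 K/W
R_total = 0.1559 K/W
Q = ΔT / R_total = 16 / 0.1559

Q ≈ 103 W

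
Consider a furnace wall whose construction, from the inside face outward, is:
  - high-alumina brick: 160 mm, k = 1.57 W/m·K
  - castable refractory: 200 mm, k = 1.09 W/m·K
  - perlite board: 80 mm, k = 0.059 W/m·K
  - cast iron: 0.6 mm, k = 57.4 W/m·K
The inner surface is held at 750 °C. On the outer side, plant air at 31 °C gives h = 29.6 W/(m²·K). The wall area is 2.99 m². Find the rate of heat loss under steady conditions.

Series thermal resistances:
R_high-alumina brick = L/(kA) = 0.16/(1.57×2.99) = 0.03408 K/W
R_castable refractory = L/(kA) = 0.2/(1.09×2.99) = 0.06137 K/W
R_perlite board = L/(kA) = 0.08/(0.059×2.99) = 0.4535 K/W
R_cast iron = L/(kA) = 0.0006/(57.4×2.99) = 3.496×10^-6 K/W
R_outer film = 1/(h_o·A) = 1/(29.6×2.99) = 0.0113 K/W
R_total = 0.5602 K/W
Q = ΔT / R_total = 719 / 0.5602

Q ≈ 1280 W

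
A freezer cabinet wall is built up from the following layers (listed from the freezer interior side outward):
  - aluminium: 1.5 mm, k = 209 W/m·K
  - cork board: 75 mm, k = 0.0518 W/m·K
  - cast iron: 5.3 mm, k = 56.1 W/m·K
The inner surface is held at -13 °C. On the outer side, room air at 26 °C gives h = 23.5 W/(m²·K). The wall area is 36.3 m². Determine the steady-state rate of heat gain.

Thermal resistances in series:
R_aluminium = L/(kA) = 0.0015/(209×36.3) = 1.977×10^-7 K/W
R_cork board = L/(kA) = 0.075/(0.0518×36.3) = 0.03989 K/W
R_cast iron = L/(kA) = 0.0053/(56.1×36.3) = 2.603×10^-6 K/W
R_outer film = 1/(h_o·A) = 1/(23.5×36.3) = 0.001172 K/W
R_total = 0.04106 K/W
Q = ΔT / R_total = 39 / 0.04106

Q ≈ 950 W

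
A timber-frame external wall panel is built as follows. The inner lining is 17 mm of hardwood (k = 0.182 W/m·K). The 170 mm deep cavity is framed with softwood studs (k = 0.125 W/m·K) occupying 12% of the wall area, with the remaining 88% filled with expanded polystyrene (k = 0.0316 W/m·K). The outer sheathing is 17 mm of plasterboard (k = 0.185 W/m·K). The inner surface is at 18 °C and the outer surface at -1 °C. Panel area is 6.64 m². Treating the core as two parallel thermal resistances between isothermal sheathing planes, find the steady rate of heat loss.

Q ≈ 30.4 W

Sheathing layers in series; stud and cavity paths in parallel between them.
R_inner = 0.017/(0.182×6.64) = 0.01407 K/W
R_stud  = 0.17/(0.125×0.12×6.64) = 1.707 K/W
R_cav   = 0.17/(0.0316×0.88×6.64) = 0.9207 K/W
1/R_core = 1/R_stud + 1/R_cav → R_core = 0.5981 K/W
R_outer = 0.017/(0.185×6.64) = 0.01384 K/W
R_total = 0.626 K/W
Q = ΔT/R_total = 19/0.626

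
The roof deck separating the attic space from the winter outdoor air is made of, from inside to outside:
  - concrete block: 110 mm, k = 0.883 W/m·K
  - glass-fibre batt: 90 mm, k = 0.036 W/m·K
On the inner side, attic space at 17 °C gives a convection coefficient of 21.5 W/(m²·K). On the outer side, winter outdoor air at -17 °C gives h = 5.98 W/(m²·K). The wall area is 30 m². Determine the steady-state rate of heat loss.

Thermal resistances in series:
R_inner film = 1/(h_i·A) = 1/(21.5×30) = 0.00155 K/W
R_concrete block = L/(kA) = 0.11/(0.883×30) = 0.004153 K/W
R_glass-fibre batt = L/(kA) = 0.09/(0.036×30) = 0.08333 K/W
R_outer film = 1/(h_o·A) = 1/(5.98×30) = 0.005574 K/W
R_total = 0.09461 K/W
Q = ΔT / R_total = 34 / 0.09461

Q ≈ 359 W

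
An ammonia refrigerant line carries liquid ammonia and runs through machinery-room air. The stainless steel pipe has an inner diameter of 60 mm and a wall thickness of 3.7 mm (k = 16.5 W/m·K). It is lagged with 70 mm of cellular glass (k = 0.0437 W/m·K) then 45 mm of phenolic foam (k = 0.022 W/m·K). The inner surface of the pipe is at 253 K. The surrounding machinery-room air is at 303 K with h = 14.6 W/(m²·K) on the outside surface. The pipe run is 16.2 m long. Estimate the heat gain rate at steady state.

Q ≈ 120 W

Radial resistances (cylindrical: R_cond = ln(r_o/r_i)/(2πkL), R_conv = 1/(h·2πrL)):
R_stainless steel pipe wall = ln(33.7/30)/(2π×16.5×16.2) = 6.925×10^-5 K/W
R_cellular glass = ln(103.7/33.7)/(2π×0.0437×16.2) = 0.2527 K/W
R_phenolic foam = ln(148.7/103.7)/(2π×0.022×16.2) = 0.161 K/W
R_outer film = 1/(h_o·2πr_oL) = 1/(14.6×2π×0.1487×16.2) = 0.004525 K/W
R_total = 0.4182 K/W
Q = ΔT/R_total = 50/0.4182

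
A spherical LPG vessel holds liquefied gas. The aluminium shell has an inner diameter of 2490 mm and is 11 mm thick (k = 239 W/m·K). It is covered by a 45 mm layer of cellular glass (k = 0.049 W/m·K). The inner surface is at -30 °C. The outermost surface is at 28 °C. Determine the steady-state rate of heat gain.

Radial (spherical) resistances in series:
R_aluminium shell = (1/1.245 − 1/1.256)/(4π×239) = 2.342×10^-6 K/W
R_cellular glass = (1/1.256 − 1/1.301)/(4π×0.049) = 0.04472 K/W
R_total = 0.04473 K/W
Q = ΔT/R_total = 58/0.04473

Q ≈ 1300 W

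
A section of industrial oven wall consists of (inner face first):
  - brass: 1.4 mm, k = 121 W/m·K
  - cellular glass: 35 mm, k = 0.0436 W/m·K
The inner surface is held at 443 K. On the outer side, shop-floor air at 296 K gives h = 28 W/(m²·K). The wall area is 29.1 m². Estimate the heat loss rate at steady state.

Q ≈ 5100 W

Series thermal resistances:
R_brass = L/(kA) = 0.0014/(121×29.1) = 3.976×10^-7 K/W
R_cellular glass = L/(kA) = 0.035/(0.0436×29.1) = 0.02759 K/W
R_outer film = 1/(h_o·A) = 1/(28×29.1) = 0.001227 K/W
R_total = 0.02881 K/W
Q = ΔT / R_total = 147 / 0.02881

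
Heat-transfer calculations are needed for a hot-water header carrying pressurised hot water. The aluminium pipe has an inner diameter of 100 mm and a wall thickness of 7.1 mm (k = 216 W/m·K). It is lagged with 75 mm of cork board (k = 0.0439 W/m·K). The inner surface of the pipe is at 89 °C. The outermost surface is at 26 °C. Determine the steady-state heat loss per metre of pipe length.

q′ ≈ 20.7 W/m

For a radial system each layer contributes R = ln(r_out/r_in)/(2πkL); films add R = 1/(hA).
R_aluminium pipe wall = ln(57.1/50)/(2π×216×1) = 9.784×10^-5 K/W
R_cork board = ln(132.1/57.1)/(2π×0.0439×1) = 3.041 K/W
R_total = 3.041 K/W
Q = ΔT/R_total = 63/3.041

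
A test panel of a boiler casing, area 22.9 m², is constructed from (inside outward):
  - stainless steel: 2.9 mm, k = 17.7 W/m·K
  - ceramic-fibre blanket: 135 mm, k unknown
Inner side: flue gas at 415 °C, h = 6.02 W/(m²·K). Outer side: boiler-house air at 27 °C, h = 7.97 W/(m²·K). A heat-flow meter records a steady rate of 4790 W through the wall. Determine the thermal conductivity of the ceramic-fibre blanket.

Series thermal resistances:
R_inner film = 1/(h_i·A) = 1/(6.02×22.9) = 0.007254 K/W
R_stainless steel = L/(kA) = 0.0029/(17.7×22.9) = 7.155×10^-6 K/W
R_outer film = 1/(h_o·A) = 1/(7.97×22.9) = 0.005479 K/W
Sum of known resistances R_other = 0.01274 K/W
Total R = ΔT/Q = 388/4790 = 0.081 K/W
R_ceramic-fibre blanket = R_total − R_other = 0.06826 K/W
k = L/(R·A) = 0.135/(0.06826×22.9)

k ≈ 0.0864 W/(m·K)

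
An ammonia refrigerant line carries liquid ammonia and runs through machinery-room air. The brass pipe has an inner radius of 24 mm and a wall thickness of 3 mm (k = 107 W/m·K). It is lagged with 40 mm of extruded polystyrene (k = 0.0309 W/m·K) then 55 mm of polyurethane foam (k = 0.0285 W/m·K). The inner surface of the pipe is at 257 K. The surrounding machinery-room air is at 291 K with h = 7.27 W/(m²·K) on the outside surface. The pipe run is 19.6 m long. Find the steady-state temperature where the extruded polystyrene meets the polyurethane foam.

Radial resistances (cylindrical: R_cond = ln(r_o/r_i)/(2πkL), R_conv = 1/(h·2πrL)):
R_brass pipe wall = ln(27/24)/(2π×107×19.6) = 8.938×10^-6 K/W
R_extruded polystyrene = ln(67/27)/(2π×0.0309×19.6) = 0.2388 K/W
R_polyurethane foam = ln(122/67)/(2π×0.0285×19.6) = 0.1708 K/W
R_outer film = 1/(h_o·2πr_oL) = 1/(7.27×2π×0.122×19.6) = 0.009155 K/W
R_total = 0.4188 K/W
Q = ΔT/R_total = 34/0.4188
Q = 81.2 W
T_interface = T_inner + Q·ΣR(inner→interface) = 257 + 81.2×0.2388

T ≈ 276 K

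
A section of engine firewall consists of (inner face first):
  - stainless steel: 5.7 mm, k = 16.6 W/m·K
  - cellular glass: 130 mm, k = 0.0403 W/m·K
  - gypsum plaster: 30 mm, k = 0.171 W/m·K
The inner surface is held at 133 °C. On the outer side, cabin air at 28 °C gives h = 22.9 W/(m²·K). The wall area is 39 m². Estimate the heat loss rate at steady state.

Q ≈ 1190 W

Using the resistance-network approach (series):
R_stainless steel = L/(kA) = 0.0057/(16.6×39) = 8.804×10^-6 K/W
R_cellular glass = L/(kA) = 0.13/(0.0403×39) = 0.08271 K/W
R_gypsum plaster = L/(kA) = 0.03/(0.171×39) = 0.004498 K/W
R_outer film = 1/(h_o·A) = 1/(22.9×39) = 0.00112 K/W
R_total = 0.08834 K/W
Q = ΔT / R_total = 105 / 0.08834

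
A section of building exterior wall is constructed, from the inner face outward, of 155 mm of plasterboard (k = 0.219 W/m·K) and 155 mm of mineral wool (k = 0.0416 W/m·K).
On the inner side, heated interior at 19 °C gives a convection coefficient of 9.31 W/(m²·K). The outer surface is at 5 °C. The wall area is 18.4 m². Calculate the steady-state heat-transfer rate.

Using the resistance-network approach (series):
R_inner film = 1/(h_i·A) = 1/(9.31×18.4) = 0.005838 K/W
R_plasterboard = L/(kA) = 0.155/(0.219×18.4) = 0.03847 K/W
R_mineral wool = L/(kA) = 0.155/(0.0416×18.4) = 0.2025 K/W
R_total = 0.2468 K/W
Q = ΔT / R_total = 14 / 0.2468

Q ≈ 56.7 W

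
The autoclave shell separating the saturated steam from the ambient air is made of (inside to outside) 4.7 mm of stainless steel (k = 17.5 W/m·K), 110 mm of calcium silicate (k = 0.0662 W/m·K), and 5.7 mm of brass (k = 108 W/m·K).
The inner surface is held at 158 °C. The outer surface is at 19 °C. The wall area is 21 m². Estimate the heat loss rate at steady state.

Model the wall as resistances in series:
R_stainless steel = L/(kA) = 0.0047/(17.5×21) = 1.279×10^-5 K/W
R_calcium silicate = L/(kA) = 0.11/(0.0662×21) = 0.07913 K/W
R_brass = L/(kA) = 0.0057/(108×21) = 2.513×10^-6 K/W
R_total = 0.07914 K/W
Q = ΔT / R_total = 139 / 0.07914

Q ≈ 1760 W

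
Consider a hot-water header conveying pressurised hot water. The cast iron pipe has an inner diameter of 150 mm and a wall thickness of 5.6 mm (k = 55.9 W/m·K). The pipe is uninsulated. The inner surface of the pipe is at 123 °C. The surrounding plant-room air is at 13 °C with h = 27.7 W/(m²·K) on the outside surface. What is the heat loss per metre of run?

Cylindrical conduction, so R = ln(r₂/r₁)/(2πkL) per layer, in series:
R_cast iron pipe wall = ln(80.6/75)/(2π×55.9×1) = 2.05×10^-4 K/W
R_outer film = 1/(h_o·2πr_oL) = 1/(27.7×2π×0.0806×1) = 0.07129 K/W
R_total = 0.07149 K/W
Q = ΔT/R_total = 110/0.07149

q′ ≈ 1540 W/m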